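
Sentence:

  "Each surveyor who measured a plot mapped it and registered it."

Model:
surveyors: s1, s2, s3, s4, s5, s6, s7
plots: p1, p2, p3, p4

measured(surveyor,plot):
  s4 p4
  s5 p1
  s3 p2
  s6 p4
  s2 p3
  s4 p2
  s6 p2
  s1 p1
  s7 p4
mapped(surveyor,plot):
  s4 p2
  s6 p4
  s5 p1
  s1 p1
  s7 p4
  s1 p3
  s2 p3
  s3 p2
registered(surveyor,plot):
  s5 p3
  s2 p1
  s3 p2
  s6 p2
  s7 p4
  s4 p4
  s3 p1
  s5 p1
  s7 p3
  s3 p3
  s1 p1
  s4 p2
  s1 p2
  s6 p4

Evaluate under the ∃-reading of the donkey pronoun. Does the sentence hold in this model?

"it" takes "a plot" as antecedent — a donkey pronoun bound across the clause boundary.
Weak reading: every surveyor s with some measured-plot has at least one measured-plot p such that mapped(s,p) ∧ registered(s,p).
Per surveyor: s1:✓  s2:✗  s3:✓  s4:✓  s5:✓  s6:✓  s7:✓
s2 has no witness among its measured-plots.

False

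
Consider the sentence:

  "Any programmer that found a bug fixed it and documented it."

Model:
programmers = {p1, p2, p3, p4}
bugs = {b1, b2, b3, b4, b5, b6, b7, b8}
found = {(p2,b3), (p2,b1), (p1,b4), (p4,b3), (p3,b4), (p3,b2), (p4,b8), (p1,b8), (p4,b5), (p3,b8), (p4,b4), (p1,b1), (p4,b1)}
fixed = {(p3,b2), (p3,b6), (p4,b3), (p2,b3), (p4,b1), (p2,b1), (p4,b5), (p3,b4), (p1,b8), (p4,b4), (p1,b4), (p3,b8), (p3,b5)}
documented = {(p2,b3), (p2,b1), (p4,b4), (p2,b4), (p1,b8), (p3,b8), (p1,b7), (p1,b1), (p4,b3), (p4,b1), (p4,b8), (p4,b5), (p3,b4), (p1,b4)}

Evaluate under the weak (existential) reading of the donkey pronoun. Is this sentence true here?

"it" takes "a bug" as antecedent — a donkey pronoun bound across the clause boundary.
Weak reading: every programmer p with some found-bug has at least one found-bug b such that fixed(p,b) ∧ documented(p,b).
Per programmer: p1:✓  p2:✓  p3:✓  p4:✓
Every programmer in the restrictor has a witness.

True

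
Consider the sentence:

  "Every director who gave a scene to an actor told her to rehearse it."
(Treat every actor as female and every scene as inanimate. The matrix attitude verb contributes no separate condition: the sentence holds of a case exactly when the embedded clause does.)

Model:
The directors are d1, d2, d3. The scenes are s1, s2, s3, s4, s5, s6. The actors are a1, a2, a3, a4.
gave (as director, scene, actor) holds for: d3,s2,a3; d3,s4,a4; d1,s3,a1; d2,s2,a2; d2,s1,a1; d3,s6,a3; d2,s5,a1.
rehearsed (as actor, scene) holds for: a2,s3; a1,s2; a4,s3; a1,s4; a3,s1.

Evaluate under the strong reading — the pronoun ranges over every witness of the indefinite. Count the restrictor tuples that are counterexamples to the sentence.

"her" takes "an actor" as antecedent and "it" takes "a scene"; both are donkey pronouns co-varying with the restrictor.
Strong reading: for every (d,s,a) with gave(d,s,a), rehearsed(a,s).
Restrictor triples: (d1,s3,a1)→rehearsed(a1,s3) ✗  (d2,s1,a1)→rehearsed(a1,s1) ✗  (d2,s2,a2)→rehearsed(a2,s2) ✗  (d2,s5,a1)→rehearsed(a1,s5) ✗  (d3,s2,a3)→rehearsed(a3,s2) ✗  (d3,s4,a4)→rehearsed(a4,s4) ✗  (d3,s6,a3)→rehearsed(a3,s6) ✗
Counterexamples (restrictor triples failing the scope): 7.

7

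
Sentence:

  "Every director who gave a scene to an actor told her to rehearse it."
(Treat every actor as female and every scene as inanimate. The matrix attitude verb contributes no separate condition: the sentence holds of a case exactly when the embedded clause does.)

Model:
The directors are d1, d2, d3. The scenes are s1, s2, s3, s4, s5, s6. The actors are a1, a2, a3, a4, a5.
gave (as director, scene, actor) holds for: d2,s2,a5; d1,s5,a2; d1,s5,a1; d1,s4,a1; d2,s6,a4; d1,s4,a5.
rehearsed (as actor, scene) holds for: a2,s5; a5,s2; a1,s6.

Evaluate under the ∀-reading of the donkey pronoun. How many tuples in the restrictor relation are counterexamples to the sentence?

4

"her" takes "an actor" as antecedent and "it" takes "a scene"; both are donkey pronouns co-varying with the restrictor.
Strong reading: for every (d,s,a) with gave(d,s,a), rehearsed(a,s).
Restrictor triples: (d1,s4,a1)→rehearsed(a1,s4) ✗  (d1,s4,a5)→rehearsed(a5,s4) ✗  (d1,s5,a1)→rehearsed(a1,s5) ✗  (d1,s5,a2)→rehearsed(a2,s5) ✓  (d2,s2,a5)→rehearsed(a5,s2) ✓  (d2,s6,a4)→rehearsed(a4,s6) ✗
Counterexamples (restrictor triples failing the scope): 4.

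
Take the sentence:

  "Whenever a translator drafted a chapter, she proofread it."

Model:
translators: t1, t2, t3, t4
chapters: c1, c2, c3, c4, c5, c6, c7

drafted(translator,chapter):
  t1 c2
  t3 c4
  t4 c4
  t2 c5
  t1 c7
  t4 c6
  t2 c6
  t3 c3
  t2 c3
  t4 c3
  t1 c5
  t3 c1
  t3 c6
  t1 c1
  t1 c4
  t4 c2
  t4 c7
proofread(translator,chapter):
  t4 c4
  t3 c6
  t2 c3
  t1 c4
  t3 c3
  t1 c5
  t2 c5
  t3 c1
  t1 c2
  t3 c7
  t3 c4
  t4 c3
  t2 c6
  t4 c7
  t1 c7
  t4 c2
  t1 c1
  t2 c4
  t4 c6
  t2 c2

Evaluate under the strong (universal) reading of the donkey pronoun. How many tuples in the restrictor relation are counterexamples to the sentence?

"it" takes "a chapter" as antecedent — a donkey pronoun bound across the clause boundary.
Strong reading: for every (t,c) with drafted(t,c), proofread(t,c).
Restrictor pairs: (t1,c1) ✓  (t1,c2) ✓  (t1,c4) ✓  (t1,c5) ✓  (t1,c7) ✓  (t2,c3) ✓  (t2,c5) ✓  (t2,c6) ✓  (t3,c1) ✓  (t3,c3) ✓  (t3,c4) ✓  (t3,c6) ✓  (t4,c2) ✓  (t4,c3) ✓  (t4,c4) ✓  (t4,c6) ✓  (t4,c7) ✓
Counterexamples (restrictor pairs failing the scope): 0.

0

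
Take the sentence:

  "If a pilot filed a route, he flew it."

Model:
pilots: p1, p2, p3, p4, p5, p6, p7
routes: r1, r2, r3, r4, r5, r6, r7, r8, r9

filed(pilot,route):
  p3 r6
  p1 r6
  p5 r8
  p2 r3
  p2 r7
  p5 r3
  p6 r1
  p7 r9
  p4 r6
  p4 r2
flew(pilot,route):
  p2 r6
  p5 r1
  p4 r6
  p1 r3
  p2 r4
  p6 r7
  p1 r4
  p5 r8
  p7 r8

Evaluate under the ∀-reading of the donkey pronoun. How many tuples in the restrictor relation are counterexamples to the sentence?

"it" takes "a route" as antecedent — a donkey pronoun bound across the clause boundary.
Strong reading: for every (p,r) with filed(p,r), flew(p,r).
Restrictor pairs: (p1,r6) ✗  (p2,r3) ✗  (p2,r7) ✗  (p3,r6) ✗  (p4,r2) ✗  (p4,r6) ✓  (p5,r3) ✗  (p5,r8) ✓  (p6,r1) ✗  (p7,r9) ✗
Counterexamples (restrictor pairs failing the scope): 8.

8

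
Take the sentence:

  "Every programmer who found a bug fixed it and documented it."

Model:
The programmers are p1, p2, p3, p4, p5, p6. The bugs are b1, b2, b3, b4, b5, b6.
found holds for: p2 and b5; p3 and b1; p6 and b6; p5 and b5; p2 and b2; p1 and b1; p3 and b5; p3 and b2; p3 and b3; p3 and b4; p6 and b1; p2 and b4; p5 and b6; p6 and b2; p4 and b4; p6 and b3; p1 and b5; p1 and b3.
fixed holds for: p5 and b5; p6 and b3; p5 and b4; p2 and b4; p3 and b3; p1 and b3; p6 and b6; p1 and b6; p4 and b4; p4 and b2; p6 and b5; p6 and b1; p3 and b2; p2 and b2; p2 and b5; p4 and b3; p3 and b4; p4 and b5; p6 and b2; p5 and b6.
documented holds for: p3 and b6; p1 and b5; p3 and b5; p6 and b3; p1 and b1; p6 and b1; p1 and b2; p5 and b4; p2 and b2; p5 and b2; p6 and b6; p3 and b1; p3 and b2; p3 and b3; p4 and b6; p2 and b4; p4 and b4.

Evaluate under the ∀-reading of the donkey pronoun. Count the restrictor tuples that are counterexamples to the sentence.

"it" takes "a bug" as antecedent — a donkey pronoun bound across the clause boundary.
Strong reading: for every (p,b) with found(p,b), fixed(p,b) ∧ documented(p,b).
Restrictor pairs: (p1,b1) ✗  (p1,b3) ✗  (p1,b5) ✗  (p2,b2) ✓  (p2,b4) ✓  (p2,b5) ✗  (p3,b1) ✗  (p3,b2) ✓  (p3,b3) ✓  (p3,b4) ✗  (p3,b5) ✗  (p4,b4) ✓  (p5,b5) ✗  (p5,b6) ✗  (p6,b1) ✓  (p6,b2) ✗  (p6,b3) ✓  (p6,b6) ✓
Counterexamples (restrictor pairs failing the scope): 10.

10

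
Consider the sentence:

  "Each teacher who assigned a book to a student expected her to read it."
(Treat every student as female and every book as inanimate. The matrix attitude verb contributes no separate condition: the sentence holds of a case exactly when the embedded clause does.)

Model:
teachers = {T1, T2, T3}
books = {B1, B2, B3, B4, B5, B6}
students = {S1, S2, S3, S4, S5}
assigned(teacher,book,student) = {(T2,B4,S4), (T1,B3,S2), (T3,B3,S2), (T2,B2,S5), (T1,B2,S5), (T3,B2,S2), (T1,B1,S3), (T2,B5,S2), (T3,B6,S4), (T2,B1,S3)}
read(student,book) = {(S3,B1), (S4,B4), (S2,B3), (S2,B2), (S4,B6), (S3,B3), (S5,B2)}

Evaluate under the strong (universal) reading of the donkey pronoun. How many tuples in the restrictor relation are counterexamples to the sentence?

1

"her" takes "a student" as antecedent and "it" takes "a book"; both are donkey pronouns co-varying with the restrictor.
Strong reading: for every (t,b,s) with assigned(t,b,s), read(s,b).
Restrictor triples: (T1,B1,S3)→read(S3,B1) ✓  (T1,B2,S5)→read(S5,B2) ✓  (T1,B3,S2)→read(S2,B3) ✓  (T2,B1,S3)→read(S3,B1) ✓  (T2,B2,S5)→read(S5,B2) ✓  (T2,B4,S4)→read(S4,B4) ✓  (T2,B5,S2)→read(S2,B5) ✗  (T3,B2,S2)→read(S2,B2) ✓  (T3,B3,S2)→read(S2,B3) ✓  (T3,B6,S4)→read(S4,B6) ✓
Counterexamples (restrictor triples failing the scope): 1.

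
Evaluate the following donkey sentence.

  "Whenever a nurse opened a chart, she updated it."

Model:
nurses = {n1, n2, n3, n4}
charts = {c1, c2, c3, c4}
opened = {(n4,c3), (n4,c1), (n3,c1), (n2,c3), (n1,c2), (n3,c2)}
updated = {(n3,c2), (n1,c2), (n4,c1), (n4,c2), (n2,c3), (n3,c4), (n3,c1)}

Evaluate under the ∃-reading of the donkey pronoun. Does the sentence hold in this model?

"it" takes "a chart" as antecedent — a donkey pronoun bound across the clause boundary.
Weak reading: every nurse n with some opened-chart has at least one opened-chart c such that updated(n,c).
Per nurse: n1:✓  n2:✓  n3:✓  n4:✓
Every nurse in the restrictor has a witness.

True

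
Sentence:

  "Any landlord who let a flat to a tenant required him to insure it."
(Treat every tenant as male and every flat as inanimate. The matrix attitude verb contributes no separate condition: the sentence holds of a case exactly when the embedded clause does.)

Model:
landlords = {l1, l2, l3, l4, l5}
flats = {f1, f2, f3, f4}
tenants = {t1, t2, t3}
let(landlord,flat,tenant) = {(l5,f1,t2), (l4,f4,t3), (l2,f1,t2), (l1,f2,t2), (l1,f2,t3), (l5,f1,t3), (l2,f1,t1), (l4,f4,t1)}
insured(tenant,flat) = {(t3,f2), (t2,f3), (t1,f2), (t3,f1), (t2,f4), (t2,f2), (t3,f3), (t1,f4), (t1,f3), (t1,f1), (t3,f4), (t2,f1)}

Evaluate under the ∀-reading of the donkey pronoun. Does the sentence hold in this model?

True

"him" takes "a tenant" as antecedent and "it" takes "a flat"; both are donkey pronouns co-varying with the restrictor.
Strong reading: for every (l,f,t) with let(l,f,t), insured(t,f).
Restrictor triples: (l1,f2,t2)→insured(t2,f2) ✓  (l1,f2,t3)→insured(t3,f2) ✓  (l2,f1,t1)→insured(t1,f1) ✓  (l2,f1,t2)→insured(t2,f1) ✓  (l4,f4,t1)→insured(t1,f4) ✓  (l4,f4,t3)→insured(t3,f4) ✓  (l5,f1,t2)→insured(t2,f1) ✓  (l5,f1,t3)→insured(t3,f1) ✓
Every restrictor triple satisfies the scope.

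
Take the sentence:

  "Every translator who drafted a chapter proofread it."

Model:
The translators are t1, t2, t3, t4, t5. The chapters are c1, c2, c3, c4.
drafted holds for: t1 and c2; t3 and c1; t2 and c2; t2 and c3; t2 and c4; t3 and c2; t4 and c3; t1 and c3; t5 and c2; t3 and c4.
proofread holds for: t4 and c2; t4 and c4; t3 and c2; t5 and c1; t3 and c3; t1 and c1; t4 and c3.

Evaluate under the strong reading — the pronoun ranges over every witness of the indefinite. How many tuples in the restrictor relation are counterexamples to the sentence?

8

"it" takes "a chapter" as antecedent — a donkey pronoun bound across the clause boundary.
Strong reading: for every (t,c) with drafted(t,c), proofread(t,c).
Restrictor pairs: (t1,c2) ✗  (t1,c3) ✗  (t2,c2) ✗  (t2,c3) ✗  (t2,c4) ✗  (t3,c1) ✗  (t3,c2) ✓  (t3,c4) ✗  (t4,c3) ✓  (t5,c2) ✗
Counterexamples (restrictor pairs failing the scope): 8.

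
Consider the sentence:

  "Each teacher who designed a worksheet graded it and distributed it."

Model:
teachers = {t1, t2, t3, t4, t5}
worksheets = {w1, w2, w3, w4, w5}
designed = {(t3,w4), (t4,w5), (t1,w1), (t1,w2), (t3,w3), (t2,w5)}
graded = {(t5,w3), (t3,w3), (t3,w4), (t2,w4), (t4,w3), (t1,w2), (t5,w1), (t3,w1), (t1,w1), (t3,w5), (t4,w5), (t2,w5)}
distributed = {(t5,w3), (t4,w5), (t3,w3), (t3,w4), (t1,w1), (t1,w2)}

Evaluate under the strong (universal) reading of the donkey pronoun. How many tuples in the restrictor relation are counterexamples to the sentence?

"it" takes "a worksheet" as antecedent — a donkey pronoun bound across the clause boundary.
Strong reading: for every (t,w) with designed(t,w), graded(t,w) ∧ distributed(t,w).
Restrictor pairs: (t1,w1) ✓  (t1,w2) ✓  (t2,w5) ✗  (t3,w3) ✓  (t3,w4) ✓  (t4,w5) ✓
Counterexamples (restrictor pairs failing the scope): 1.

1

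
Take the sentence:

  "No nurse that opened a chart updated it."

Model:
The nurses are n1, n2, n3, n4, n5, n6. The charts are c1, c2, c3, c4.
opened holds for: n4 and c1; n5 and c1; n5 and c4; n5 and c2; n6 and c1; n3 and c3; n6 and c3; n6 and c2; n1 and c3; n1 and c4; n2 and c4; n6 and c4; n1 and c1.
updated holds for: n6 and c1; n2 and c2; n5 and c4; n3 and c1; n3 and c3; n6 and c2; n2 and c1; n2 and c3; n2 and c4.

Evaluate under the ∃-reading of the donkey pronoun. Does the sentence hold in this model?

"it" takes "a chart" as antecedent — a donkey pronoun bound across the clause boundary.
Truth condition: for no (n,c) with opened(n,c) does updated(n,c) hold.
Restrictor pairs — does the scope hold? (n1,c1):fails  (n1,c3):fails  (n1,c4):fails  (n2,c4):holds  (n3,c3):holds  (n4,c1):fails  (n5,c1):fails  (n5,c2):fails  (n5,c4):holds  (n6,c1):holds  (n6,c2):holds  (n6,c3):fails  (n6,c4):fails
Scope holds for 5 pair(s), so the sentence is false.

False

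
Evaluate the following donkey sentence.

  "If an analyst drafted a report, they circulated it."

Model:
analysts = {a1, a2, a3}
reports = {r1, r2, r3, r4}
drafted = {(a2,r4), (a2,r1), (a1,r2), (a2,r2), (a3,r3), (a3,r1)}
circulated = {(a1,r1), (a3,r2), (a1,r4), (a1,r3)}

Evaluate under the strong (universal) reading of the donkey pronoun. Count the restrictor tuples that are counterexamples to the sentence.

6

"it" takes "a report" as antecedent — a donkey pronoun bound across the clause boundary.
Strong reading: for every (a,r) with drafted(a,r), circulated(a,r).
Restrictor pairs: (a1,r2) ✗  (a2,r1) ✗  (a2,r2) ✗  (a2,r4) ✗  (a3,r1) ✗  (a3,r3) ✗
Counterexamples (restrictor pairs failing the scope): 6.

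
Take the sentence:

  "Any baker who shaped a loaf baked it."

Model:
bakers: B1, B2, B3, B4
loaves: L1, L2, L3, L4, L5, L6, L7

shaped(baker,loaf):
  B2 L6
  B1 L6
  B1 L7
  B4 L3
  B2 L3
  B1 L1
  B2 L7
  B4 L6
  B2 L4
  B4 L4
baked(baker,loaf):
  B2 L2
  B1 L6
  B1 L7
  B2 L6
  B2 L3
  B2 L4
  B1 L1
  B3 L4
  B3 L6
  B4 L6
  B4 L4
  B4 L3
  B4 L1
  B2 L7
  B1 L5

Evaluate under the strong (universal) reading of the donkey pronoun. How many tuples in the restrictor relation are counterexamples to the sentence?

"it" takes "a loaf" as antecedent — a donkey pronoun bound across the clause boundary.
Strong reading: for every (b,l) with shaped(b,l), baked(b,l).
Restrictor pairs: (B1,L1) ✓  (B1,L6) ✓  (B1,L7) ✓  (B2,L3) ✓  (B2,L4) ✓  (B2,L6) ✓  (B2,L7) ✓  (B4,L3) ✓  (B4,L4) ✓  (B4,L6) ✓
Counterexamples (restrictor pairs failing the scope): 0.

0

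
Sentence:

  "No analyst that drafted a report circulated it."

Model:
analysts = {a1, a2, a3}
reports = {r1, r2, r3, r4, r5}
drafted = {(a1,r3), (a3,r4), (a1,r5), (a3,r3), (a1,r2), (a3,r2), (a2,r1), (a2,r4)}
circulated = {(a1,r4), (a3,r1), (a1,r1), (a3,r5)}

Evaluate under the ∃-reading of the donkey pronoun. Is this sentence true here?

True

"it" takes "a report" as antecedent — a donkey pronoun bound across the clause boundary.
Truth condition: for no (a,r) with drafted(a,r) does circulated(a,r) hold.
Restrictor pairs — does the scope hold? (a1,r2):fails  (a1,r3):fails  (a1,r5):fails  (a2,r1):fails  (a2,r4):fails  (a3,r2):fails  (a3,r3):fails  (a3,r4):fails
Scope holds for no restrictor pair, so the sentence is true.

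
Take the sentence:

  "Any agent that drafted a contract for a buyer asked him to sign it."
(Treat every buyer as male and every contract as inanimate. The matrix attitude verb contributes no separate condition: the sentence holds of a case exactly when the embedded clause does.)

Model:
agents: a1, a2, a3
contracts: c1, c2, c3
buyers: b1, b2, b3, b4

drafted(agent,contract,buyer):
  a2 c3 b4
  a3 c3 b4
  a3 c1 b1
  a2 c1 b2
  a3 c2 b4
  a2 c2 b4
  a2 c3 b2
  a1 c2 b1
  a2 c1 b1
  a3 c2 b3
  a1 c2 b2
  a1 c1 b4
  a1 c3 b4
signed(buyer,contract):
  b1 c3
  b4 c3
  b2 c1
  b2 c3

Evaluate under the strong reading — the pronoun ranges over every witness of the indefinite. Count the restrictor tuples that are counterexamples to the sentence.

"him" takes "a buyer" as antecedent and "it" takes "a contract"; both are donkey pronouns co-varying with the restrictor.
Strong reading: for every (a,c,b) with drafted(a,c,b), signed(b,c).
Restrictor triples: (a1,c1,b4)→signed(b4,c1) ✗  (a1,c2,b1)→signed(b1,c2) ✗  (a1,c2,b2)→signed(b2,c2) ✗  (a1,c3,b4)→signed(b4,c3) ✓  (a2,c1,b1)→signed(b1,c1) ✗  (a2,c1,b2)→signed(b2,c1) ✓  (a2,c2,b4)→signed(b4,c2) ✗  (a2,c3,b2)→signed(b2,c3) ✓  (a2,c3,b4)→signed(b4,c3) ✓  (a3,c1,b1)→signed(b1,c1) ✗  (a3,c2,b3)→signed(b3,c2) ✗  (a3,c2,b4)→signed(b4,c2) ✗  (a3,c3,b4)→signed(b4,c3) ✓
Counterexamples (restrictor triples failing the scope): 8.

8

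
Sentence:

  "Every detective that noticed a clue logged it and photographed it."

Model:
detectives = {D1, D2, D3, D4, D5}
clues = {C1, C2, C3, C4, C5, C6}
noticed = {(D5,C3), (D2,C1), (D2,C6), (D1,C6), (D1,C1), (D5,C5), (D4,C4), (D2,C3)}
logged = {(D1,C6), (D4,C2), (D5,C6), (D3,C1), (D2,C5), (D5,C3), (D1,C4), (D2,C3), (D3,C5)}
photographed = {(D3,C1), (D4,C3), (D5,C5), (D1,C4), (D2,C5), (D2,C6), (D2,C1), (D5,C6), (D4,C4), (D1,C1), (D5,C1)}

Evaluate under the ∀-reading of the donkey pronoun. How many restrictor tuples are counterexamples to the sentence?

8

"it" takes "a clue" as antecedent — a donkey pronoun bound across the clause boundary.
Strong reading: for every (d,c) with noticed(d,c), logged(d,c) ∧ photographed(d,c).
Restrictor pairs: (D1,C1) ✗  (D1,C6) ✗  (D2,C1) ✗  (D2,C3) ✗  (D2,C6) ✗  (D4,C4) ✗  (D5,C3) ✗  (D5,C5) ✗
Counterexamples (restrictor pairs failing the scope): 8.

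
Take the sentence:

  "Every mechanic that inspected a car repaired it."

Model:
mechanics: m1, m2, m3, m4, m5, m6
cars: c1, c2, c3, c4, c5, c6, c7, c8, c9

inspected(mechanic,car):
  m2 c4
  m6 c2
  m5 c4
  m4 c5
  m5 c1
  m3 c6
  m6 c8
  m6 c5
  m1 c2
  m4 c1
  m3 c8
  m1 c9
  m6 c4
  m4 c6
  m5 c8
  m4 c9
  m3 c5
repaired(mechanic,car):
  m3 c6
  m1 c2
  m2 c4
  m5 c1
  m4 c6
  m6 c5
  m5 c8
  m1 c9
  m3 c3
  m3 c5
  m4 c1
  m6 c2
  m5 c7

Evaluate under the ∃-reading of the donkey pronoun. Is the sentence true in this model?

True

"it" takes "a car" as antecedent — a donkey pronoun bound across the clause boundary.
Weak reading: every mechanic m with some inspected-car has at least one inspected-car c such that repaired(m,c).
Per mechanic: m1:✓  m2:✓  m3:✓  m4:✓  m5:✓  m6:✓
Every mechanic in the restrictor has a witness.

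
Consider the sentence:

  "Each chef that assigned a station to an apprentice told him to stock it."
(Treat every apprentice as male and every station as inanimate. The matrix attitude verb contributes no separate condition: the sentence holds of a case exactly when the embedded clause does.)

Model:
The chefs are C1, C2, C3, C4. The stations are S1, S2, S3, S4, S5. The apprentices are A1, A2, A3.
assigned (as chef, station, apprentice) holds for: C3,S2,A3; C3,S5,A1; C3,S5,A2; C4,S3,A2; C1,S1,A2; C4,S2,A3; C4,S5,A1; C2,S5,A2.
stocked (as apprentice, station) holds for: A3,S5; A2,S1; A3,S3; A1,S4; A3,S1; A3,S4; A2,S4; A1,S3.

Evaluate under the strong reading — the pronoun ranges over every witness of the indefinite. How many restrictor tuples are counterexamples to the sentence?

7

"him" takes "an apprentice" as antecedent and "it" takes "a station"; both are donkey pronouns co-varying with the restrictor.
Strong reading: for every (c,s,a) with assigned(c,s,a), stocked(a,s).
Restrictor triples: (C1,S1,A2)→stocked(A2,S1) ✓  (C2,S5,A2)→stocked(A2,S5) ✗  (C3,S2,A3)→stocked(A3,S2) ✗  (C3,S5,A1)→stocked(A1,S5) ✗  (C3,S5,A2)→stocked(A2,S5) ✗  (C4,S2,A3)→stocked(A3,S2) ✗  (C4,S3,A2)→stocked(A2,S3) ✗  (C4,S5,A1)→stocked(A1,S5) ✗
Counterexamples (restrictor triples failing the scope): 7.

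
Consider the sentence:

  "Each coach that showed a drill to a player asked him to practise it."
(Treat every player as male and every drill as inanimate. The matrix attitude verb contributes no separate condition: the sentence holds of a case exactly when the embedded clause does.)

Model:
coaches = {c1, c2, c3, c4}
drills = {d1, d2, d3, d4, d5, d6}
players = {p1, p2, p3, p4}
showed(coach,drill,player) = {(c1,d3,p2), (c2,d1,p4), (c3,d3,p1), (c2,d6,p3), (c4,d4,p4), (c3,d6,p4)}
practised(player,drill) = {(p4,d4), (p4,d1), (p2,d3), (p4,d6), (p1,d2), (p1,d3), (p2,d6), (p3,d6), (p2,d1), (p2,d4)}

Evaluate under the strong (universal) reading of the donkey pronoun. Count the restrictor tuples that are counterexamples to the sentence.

"him" takes "a player" as antecedent and "it" takes "a drill"; both are donkey pronouns co-varying with the restrictor.
Strong reading: for every (c,d,p) with showed(c,d,p), practised(p,d).
Restrictor triples: (c1,d3,p2)→practised(p2,d3) ✓  (c2,d1,p4)→practised(p4,d1) ✓  (c2,d6,p3)→practised(p3,d6) ✓  (c3,d3,p1)→practised(p1,d3) ✓  (c3,d6,p4)→practised(p4,d6) ✓  (c4,d4,p4)→practised(p4,d4) ✓
Counterexamples (restrictor triples failing the scope): 0.

0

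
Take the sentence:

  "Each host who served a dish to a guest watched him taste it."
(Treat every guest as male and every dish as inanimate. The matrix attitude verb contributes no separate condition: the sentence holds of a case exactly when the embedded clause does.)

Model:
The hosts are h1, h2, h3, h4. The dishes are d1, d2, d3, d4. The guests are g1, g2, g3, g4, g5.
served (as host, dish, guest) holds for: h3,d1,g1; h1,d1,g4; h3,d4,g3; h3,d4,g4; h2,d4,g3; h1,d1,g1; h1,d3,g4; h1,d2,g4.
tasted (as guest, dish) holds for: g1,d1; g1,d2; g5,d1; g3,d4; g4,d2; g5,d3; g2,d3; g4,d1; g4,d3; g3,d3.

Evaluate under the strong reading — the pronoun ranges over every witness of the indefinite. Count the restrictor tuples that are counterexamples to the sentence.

1

"him" takes "a guest" as antecedent and "it" takes "a dish"; both are donkey pronouns co-varying with the restrictor.
Strong reading: for every (h,d,g) with served(h,d,g), tasted(g,d).
Restrictor triples: (h1,d1,g1)→tasted(g1,d1) ✓  (h1,d1,g4)→tasted(g4,d1) ✓  (h1,d2,g4)→tasted(g4,d2) ✓  (h1,d3,g4)→tasted(g4,d3) ✓  (h2,d4,g3)→tasted(g3,d4) ✓  (h3,d1,g1)→tasted(g1,d1) ✓  (h3,d4,g3)→tasted(g3,d4) ✓  (h3,d4,g4)→tasted(g4,d4) ✗
Counterexamples (restrictor triples failing the scope): 1.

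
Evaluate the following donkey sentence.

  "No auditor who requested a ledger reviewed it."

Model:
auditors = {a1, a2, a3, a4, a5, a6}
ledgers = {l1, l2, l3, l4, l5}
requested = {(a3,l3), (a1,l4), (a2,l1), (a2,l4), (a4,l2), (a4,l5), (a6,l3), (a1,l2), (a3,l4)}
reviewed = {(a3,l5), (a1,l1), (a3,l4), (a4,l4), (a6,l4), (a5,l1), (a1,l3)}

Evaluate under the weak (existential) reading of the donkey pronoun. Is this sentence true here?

"it" takes "a ledger" as antecedent — a donkey pronoun bound across the clause boundary.
Truth condition: for no (a,l) with requested(a,l) does reviewed(a,l) hold.
Restrictor pairs — does the scope hold? (a1,l2):fails  (a1,l4):fails  (a2,l1):fails  (a2,l4):fails  (a3,l3):fails  (a3,l4):holds  (a4,l2):fails  (a4,l5):fails  (a6,l3):fails
Scope holds for 1 pair(s), so the sentence is false.

False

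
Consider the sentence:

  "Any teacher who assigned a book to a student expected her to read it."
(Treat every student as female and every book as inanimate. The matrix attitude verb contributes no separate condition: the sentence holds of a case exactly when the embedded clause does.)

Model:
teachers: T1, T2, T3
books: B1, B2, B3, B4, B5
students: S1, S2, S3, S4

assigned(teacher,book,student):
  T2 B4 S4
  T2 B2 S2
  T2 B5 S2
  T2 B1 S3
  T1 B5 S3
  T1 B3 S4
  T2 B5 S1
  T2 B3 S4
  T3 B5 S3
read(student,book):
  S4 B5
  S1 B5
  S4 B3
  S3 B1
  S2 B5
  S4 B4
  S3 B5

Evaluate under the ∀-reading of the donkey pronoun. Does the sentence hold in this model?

False

"her" takes "a student" as antecedent and "it" takes "a book"; both are donkey pronouns co-varying with the restrictor.
Strong reading: for every (t,b,s) with assigned(t,b,s), read(s,b).
Restrictor triples: (T1,B3,S4)→read(S4,B3) ✓  (T1,B5,S3)→read(S3,B5) ✓  (T2,B1,S3)→read(S3,B1) ✓  (T2,B2,S2)→read(S2,B2) ✗  (T2,B3,S4)→read(S4,B3) ✓  (T2,B4,S4)→read(S4,B4) ✓  (T2,B5,S1)→read(S1,B5) ✓  (T2,B5,S2)→read(S2,B5) ✓  (T3,B5,S3)→read(S3,B5) ✓
Counterexample: (T2,B2,S2) — read(S2,B2) does not hold.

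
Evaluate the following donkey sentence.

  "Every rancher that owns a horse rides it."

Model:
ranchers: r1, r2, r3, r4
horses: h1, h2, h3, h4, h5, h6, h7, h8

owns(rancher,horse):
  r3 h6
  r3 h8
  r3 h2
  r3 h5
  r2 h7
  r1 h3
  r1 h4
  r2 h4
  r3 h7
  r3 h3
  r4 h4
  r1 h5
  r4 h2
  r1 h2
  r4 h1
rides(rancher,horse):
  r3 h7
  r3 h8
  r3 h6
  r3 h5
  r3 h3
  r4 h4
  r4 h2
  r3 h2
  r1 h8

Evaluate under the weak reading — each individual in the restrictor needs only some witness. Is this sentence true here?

False

"it" takes "a horse" as antecedent — a donkey pronoun bound across the clause boundary.
Weak reading: every rancher r with some owns-horse has at least one owns-horse h such that rides(r,h).
Per rancher: r1:✗  r2:✗  r3:✓  r4:✓
r1 has no witness among its owns-horses.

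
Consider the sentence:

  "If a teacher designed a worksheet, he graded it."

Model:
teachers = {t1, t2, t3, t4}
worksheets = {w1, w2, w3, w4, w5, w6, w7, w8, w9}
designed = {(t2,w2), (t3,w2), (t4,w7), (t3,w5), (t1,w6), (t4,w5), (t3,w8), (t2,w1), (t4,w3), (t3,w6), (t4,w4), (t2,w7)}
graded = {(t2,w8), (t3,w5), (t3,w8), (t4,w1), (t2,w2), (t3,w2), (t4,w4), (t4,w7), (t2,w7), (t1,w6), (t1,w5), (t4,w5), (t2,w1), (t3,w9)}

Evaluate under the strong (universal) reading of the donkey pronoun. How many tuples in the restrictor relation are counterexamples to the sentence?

"it" takes "a worksheet" as antecedent — a donkey pronoun bound across the clause boundary.
Strong reading: for every (t,w) with designed(t,w), graded(t,w).
Restrictor pairs: (t1,w6) ✓  (t2,w1) ✓  (t2,w2) ✓  (t2,w7) ✓  (t3,w2) ✓  (t3,w5) ✓  (t3,w6) ✗  (t3,w8) ✓  (t4,w3) ✗  (t4,w4) ✓  (t4,w5) ✓  (t4,w7) ✓
Counterexamples (restrictor pairs failing the scope): 2.

2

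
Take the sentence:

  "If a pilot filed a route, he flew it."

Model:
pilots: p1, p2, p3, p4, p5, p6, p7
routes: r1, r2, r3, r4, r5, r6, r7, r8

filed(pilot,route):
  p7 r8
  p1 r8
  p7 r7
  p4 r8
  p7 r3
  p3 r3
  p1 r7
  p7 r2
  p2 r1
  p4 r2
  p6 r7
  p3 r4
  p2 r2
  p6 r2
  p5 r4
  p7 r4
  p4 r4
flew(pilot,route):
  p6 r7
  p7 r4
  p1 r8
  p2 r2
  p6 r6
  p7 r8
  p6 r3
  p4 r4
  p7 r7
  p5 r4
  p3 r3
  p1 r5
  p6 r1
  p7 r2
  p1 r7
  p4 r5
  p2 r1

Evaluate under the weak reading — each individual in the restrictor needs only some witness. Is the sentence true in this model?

"it" takes "a route" as antecedent — a donkey pronoun bound across the clause boundary.
Weak reading: every pilot p with some filed-route has at least one filed-route r such that flew(p,r).
Per pilot: p1:✓  p2:✓  p3:✓  p4:✓  p5:✓  p6:✓  p7:✓
Every pilot in the restrictor has a witness.

True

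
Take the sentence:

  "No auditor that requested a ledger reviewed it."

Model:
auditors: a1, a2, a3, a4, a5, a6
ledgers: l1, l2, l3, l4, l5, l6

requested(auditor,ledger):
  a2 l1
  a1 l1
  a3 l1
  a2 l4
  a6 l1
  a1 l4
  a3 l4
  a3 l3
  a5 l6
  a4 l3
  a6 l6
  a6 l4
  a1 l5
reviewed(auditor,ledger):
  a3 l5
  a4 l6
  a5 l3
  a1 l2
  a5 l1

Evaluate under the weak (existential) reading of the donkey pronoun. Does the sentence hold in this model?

True

"it" takes "a ledger" as antecedent — a donkey pronoun bound across the clause boundary.
Truth condition: for no (a,l) with requested(a,l) does reviewed(a,l) hold.
Restrictor pairs — does the scope hold? (a1,l1):fails  (a1,l4):fails  (a1,l5):fails  (a2,l1):fails  (a2,l4):fails  (a3,l1):fails  (a3,l3):fails  (a3,l4):fails  (a4,l3):fails  (a5,l6):fails  (a6,l1):fails  (a6,l4):fails  (a6,l6):fails
Scope holds for no restrictor pair, so the sentence is true.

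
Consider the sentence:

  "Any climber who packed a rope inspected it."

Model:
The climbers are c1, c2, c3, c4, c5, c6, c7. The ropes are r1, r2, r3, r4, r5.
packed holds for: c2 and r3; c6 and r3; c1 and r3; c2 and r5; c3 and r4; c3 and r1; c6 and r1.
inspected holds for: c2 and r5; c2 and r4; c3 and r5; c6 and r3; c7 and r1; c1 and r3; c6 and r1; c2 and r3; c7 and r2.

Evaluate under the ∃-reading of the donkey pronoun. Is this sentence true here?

False

"it" takes "a rope" as antecedent — a donkey pronoun bound across the clause boundary.
Weak reading: every climber c with some packed-rope has at least one packed-rope r such that inspected(c,r).
Per climber: c1:✓  c2:✓  c3:✗  c6:✓
c3 has no witness among its packed-ropes.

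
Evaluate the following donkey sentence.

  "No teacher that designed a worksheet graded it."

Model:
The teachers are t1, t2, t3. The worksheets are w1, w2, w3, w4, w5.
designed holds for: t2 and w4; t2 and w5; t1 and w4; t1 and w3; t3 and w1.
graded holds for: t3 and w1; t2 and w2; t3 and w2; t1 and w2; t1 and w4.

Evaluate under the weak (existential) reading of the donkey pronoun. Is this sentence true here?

"it" takes "a worksheet" as antecedent — a donkey pronoun bound across the clause boundary.
Truth condition: for no (t,w) with designed(t,w) does graded(t,w) hold.
Restrictor pairs — does the scope hold? (t1,w3):fails  (t1,w4):holds  (t2,w4):fails  (t2,w5):fails  (t3,w1):holds
Scope holds for 2 pair(s), so the sentence is false.

False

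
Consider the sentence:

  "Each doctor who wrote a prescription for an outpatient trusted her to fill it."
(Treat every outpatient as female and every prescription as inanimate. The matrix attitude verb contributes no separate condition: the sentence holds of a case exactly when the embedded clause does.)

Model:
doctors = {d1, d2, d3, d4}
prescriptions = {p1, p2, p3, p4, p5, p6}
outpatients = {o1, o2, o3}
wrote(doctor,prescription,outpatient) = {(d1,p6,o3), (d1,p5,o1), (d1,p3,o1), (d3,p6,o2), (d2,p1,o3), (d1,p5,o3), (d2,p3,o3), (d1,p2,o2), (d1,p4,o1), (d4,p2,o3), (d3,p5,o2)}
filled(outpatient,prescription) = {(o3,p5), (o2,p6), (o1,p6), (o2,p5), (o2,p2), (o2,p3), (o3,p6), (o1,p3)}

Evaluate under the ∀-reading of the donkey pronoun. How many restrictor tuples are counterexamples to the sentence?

"her" takes "an outpatient" as antecedent and "it" takes "a prescription"; both are donkey pronouns co-varying with the restrictor.
Strong reading: for every (d,p,o) with wrote(d,p,o), filled(o,p).
Restrictor triples: (d1,p2,o2)→filled(o2,p2) ✓  (d1,p3,o1)→filled(o1,p3) ✓  (d1,p4,o1)→filled(o1,p4) ✗  (d1,p5,o1)→filled(o1,p5) ✗  (d1,p5,o3)→filled(o3,p5) ✓  (d1,p6,o3)→filled(o3,p6) ✓  (d2,p1,o3)→filled(o3,p1) ✗  (d2,p3,o3)→filled(o3,p3) ✗  (d3,p5,o2)→filled(o2,p5) ✓  (d3,p6,o2)→filled(o2,p6) ✓  (d4,p2,o3)→filled(o3,p2) ✗
Counterexamples (restrictor triples failing the scope): 5.

5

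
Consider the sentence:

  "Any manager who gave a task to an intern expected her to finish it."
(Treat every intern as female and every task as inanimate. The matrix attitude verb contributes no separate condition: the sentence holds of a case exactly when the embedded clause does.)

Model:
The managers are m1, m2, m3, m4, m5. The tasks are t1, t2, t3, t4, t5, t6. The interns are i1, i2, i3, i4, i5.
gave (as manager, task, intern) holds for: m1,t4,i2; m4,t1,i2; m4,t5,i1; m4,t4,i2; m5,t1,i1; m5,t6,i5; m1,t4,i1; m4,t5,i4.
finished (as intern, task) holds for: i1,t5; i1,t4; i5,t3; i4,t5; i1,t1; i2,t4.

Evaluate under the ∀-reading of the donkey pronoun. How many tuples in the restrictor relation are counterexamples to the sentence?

2

"her" takes "an intern" as antecedent and "it" takes "a task"; both are donkey pronouns co-varying with the restrictor.
Strong reading: for every (m,t,i) with gave(m,t,i), finished(i,t).
Restrictor triples: (m1,t4,i1)→finished(i1,t4) ✓  (m1,t4,i2)→finished(i2,t4) ✓  (m4,t1,i2)→finished(i2,t1) ✗  (m4,t4,i2)→finished(i2,t4) ✓  (m4,t5,i1)→finished(i1,t5) ✓  (m4,t5,i4)→finished(i4,t5) ✓  (m5,t1,i1)→finished(i1,t1) ✓  (m5,t6,i5)→finished(i5,t6) ✗
Counterexamples (restrictor triples failing the scope): 2.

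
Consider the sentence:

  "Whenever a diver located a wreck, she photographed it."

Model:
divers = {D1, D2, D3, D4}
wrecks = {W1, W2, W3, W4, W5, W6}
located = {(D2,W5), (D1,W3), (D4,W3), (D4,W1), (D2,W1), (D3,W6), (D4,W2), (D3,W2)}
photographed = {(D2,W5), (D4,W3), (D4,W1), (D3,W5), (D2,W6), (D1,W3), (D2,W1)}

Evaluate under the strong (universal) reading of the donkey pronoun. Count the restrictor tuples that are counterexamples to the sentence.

3

"it" takes "a wreck" as antecedent — a donkey pronoun bound across the clause boundary.
Strong reading: for every (d,w) with located(d,w), photographed(d,w).
Restrictor pairs: (D1,W3) ✓  (D2,W1) ✓  (D2,W5) ✓  (D3,W2) ✗  (D3,W6) ✗  (D4,W1) ✓  (D4,W2) ✗  (D4,W3) ✓
Counterexamples (restrictor pairs failing the scope): 3.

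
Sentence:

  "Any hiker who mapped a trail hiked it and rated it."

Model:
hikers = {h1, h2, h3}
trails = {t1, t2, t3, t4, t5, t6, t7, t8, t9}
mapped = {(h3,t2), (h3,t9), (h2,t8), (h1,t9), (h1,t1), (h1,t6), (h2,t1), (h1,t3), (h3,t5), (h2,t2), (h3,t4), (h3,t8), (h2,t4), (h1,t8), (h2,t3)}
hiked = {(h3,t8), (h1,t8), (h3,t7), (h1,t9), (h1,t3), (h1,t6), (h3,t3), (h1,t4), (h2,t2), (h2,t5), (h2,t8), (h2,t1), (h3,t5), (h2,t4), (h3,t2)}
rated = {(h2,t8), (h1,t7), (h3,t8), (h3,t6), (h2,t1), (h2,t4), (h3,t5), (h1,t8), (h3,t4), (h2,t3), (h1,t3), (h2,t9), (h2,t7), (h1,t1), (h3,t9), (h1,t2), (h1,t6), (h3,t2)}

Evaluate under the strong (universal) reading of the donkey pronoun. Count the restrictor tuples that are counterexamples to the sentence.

"it" takes "a trail" as antecedent — a donkey pronoun bound across the clause boundary.
Strong reading: for every (h,t) with mapped(h,t), hiked(h,t) ∧ rated(h,t).
Restrictor pairs: (h1,t1) ✗  (h1,t3) ✓  (h1,t6) ✓  (h1,t8) ✓  (h1,t9) ✗  (h2,t1) ✓  (h2,t2) ✗  (h2,t3) ✗  (h2,t4) ✓  (h2,t8) ✓  (h3,t2) ✓  (h3,t4) ✗  (h3,t5) ✓  (h3,t8) ✓  (h3,t9) ✗
Counterexamples (restrictor pairs failing the scope): 6.

6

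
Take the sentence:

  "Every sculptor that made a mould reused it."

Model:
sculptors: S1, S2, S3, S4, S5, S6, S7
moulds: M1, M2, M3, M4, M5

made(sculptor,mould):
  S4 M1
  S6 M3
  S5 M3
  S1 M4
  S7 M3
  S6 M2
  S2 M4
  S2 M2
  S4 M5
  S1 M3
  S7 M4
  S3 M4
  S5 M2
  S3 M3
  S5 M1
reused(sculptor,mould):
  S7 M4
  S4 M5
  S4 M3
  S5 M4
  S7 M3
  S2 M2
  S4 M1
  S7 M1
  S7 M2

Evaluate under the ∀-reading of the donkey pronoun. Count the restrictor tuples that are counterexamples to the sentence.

"it" takes "a mould" as antecedent — a donkey pronoun bound across the clause boundary.
Strong reading: for every (s,m) with made(s,m), reused(s,m).
Restrictor pairs: (S1,M3) ✗  (S1,M4) ✗  (S2,M2) ✓  (S2,M4) ✗  (S3,M3) ✗  (S3,M4) ✗  (S4,M1) ✓  (S4,M5) ✓  (S5,M1) ✗  (S5,M2) ✗  (S5,M3) ✗  (S6,M2) ✗  (S6,M3) ✗  (S7,M3) ✓  (S7,M4) ✓
Counterexamples (restrictor pairs failing the scope): 10.

10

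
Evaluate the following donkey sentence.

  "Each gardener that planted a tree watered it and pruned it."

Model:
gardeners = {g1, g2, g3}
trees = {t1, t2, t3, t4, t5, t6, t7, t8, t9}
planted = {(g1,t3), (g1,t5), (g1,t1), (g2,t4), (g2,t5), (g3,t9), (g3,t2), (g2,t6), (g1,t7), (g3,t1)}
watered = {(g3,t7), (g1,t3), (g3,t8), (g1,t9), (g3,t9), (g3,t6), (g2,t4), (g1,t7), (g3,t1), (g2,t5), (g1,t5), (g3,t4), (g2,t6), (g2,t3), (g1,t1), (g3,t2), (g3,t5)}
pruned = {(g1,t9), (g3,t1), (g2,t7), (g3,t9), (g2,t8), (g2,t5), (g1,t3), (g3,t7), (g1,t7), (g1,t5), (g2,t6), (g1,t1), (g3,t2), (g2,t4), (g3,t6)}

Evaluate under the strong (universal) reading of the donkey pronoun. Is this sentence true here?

"it" takes "a tree" as antecedent — a donkey pronoun bound across the clause boundary.
Strong reading: for every (g,t) with planted(g,t), watered(g,t) ∧ pruned(g,t).
Restrictor pairs: (g1,t1) ✓  (g1,t3) ✓  (g1,t5) ✓  (g1,t7) ✓  (g2,t4) ✓  (g2,t5) ✓  (g2,t6) ✓  (g3,t1) ✓  (g3,t2) ✓  (g3,t9) ✓
Every restrictor pair satisfies the scope.

True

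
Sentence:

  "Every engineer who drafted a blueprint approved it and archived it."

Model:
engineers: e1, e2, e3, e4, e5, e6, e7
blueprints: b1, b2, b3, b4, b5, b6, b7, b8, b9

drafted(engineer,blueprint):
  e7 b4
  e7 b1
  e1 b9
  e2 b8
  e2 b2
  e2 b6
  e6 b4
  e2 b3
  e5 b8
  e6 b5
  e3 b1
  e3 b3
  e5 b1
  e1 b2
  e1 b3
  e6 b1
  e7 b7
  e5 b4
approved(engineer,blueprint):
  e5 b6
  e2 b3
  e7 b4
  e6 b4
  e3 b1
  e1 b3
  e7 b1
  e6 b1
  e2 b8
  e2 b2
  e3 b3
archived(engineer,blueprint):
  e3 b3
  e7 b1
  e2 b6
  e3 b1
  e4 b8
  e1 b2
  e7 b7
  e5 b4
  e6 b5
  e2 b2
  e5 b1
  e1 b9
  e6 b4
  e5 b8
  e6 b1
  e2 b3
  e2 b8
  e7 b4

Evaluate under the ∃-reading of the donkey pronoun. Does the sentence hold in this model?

"it" takes "a blueprint" as antecedent — a donkey pronoun bound across the clause boundary.
Weak reading: every engineer e with some drafted-blueprint has at least one drafted-blueprint b such that approved(e,b) ∧ archived(e,b).
Per engineer: e1:✗  e2:✓  e3:✓  e5:✗  e6:✓  e7:✓
e1 has no witness among its drafted-blueprints.

False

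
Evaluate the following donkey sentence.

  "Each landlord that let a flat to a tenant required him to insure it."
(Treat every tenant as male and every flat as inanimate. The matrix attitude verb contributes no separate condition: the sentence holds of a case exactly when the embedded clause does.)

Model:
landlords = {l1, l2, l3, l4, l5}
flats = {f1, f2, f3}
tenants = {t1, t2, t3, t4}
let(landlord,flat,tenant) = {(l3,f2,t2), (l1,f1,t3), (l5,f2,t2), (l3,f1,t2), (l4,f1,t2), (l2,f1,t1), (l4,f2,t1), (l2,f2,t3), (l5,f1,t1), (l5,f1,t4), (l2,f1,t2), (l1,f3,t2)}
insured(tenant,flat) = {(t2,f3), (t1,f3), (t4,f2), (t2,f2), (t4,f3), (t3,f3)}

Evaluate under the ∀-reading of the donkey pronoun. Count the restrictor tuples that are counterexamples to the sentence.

9

"him" takes "a tenant" as antecedent and "it" takes "a flat"; both are donkey pronouns co-varying with the restrictor.
Strong reading: for every (l,f,t) with let(l,f,t), insured(t,f).
Restrictor triples: (l1,f1,t3)→insured(t3,f1) ✗  (l1,f3,t2)→insured(t2,f3) ✓  (l2,f1,t1)→insured(t1,f1) ✗  (l2,f1,t2)→insured(t2,f1) ✗  (l2,f2,t3)→insured(t3,f2) ✗  (l3,f1,t2)→insured(t2,f1) ✗  (l3,f2,t2)→insured(t2,f2) ✓  (l4,f1,t2)→insured(t2,f1) ✗  (l4,f2,t1)→insured(t1,f2) ✗  (l5,f1,t1)→insured(t1,f1) ✗  (l5,f1,t4)→insured(t4,f1) ✗  (l5,f2,t2)→insured(t2,f2) ✓
Counterexamples (restrictor triples failing the scope): 9.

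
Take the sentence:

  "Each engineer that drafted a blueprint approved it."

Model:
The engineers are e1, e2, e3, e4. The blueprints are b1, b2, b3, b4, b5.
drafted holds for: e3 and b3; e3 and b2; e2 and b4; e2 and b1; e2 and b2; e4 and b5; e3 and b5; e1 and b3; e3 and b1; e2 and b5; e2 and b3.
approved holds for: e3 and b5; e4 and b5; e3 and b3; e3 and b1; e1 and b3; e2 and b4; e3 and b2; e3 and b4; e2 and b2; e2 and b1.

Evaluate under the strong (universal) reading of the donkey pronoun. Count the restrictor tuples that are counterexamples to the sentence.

2

"it" takes "a blueprint" as antecedent — a donkey pronoun bound across the clause boundary.
Strong reading: for every (e,b) with drafted(e,b), approved(e,b).
Restrictor pairs: (e1,b3) ✓  (e2,b1) ✓  (e2,b2) ✓  (e2,b3) ✗  (e2,b4) ✓  (e2,b5) ✗  (e3,b1) ✓  (e3,b2) ✓  (e3,b3) ✓  (e3,b5) ✓  (e4,b5) ✓
Counterexamples (restrictor pairs failing the scope): 2.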